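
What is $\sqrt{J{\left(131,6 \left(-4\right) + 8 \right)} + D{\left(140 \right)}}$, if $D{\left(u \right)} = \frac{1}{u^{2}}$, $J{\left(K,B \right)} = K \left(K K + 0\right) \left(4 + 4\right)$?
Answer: $\frac{\sqrt{352500668801}}{140} \approx 4240.8$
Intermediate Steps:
$J{\left(K,B \right)} = 8 K^{3}$ ($J{\left(K,B \right)} = K \left(K^{2} + 0\right) 8 = K K^{2} \cdot 8 = K^{3} \cdot 8 = 8 K^{3}$)
$D{\left(u \right)} = \frac{1}{u^{2}}$
$\sqrt{J{\left(131,6 \left(-4\right) + 8 \right)} + D{\left(140 \right)}} = \sqrt{8 \cdot 131^{3} + \frac{1}{19600}} = \sqrt{8 \cdot 2248091 + \frac{1}{19600}} = \sqrt{17984728 + \frac{1}{19600}} = \sqrt{\frac{352500668801}{19600}} = \frac{\sqrt{352500668801}}{140}$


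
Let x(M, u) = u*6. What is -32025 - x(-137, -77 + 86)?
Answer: -32079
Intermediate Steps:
x(M, u) = 6*u
-32025 - x(-137, -77 + 86) = -32025 - 6*(-77 + 86) = -32025 - 6*9 = -32025 - 1*54 = -32025 - 54 = -32079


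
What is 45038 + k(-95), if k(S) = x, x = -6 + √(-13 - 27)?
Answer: 45032 + 2*I*√10 ≈ 45032.0 + 6.3246*I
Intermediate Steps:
x = -6 + 2*I*√10 (x = -6 + √(-40) = -6 + 2*I*√10 ≈ -6.0 + 6.3246*I)
k(S) = -6 + 2*I*√10
45038 + k(-95) = 45038 + (-6 + 2*I*√10) = 45032 + 2*I*√10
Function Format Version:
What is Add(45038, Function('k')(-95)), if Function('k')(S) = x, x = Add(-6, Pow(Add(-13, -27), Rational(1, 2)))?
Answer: Add(45032, Mul(2, I, Pow(10, Rational(1, 2)))) ≈ Add(45032., Mul(6.3246, I))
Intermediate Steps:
x = Add(-6, Mul(2, I, Pow(10, Rational(1, 2)))) (x = Add(-6, Pow(-40, Rational(1, 2))) = Add(-6, Mul(2, I, Pow(10, Rational(1, 2)))) ≈ Add(-6.0000, Mul(6.3246, I)))
Function('k')(S) = Add(-6, Mul(2, I, Pow(10, Rational(1, 2))))
Add(45038, Function('k')(-95)) = Add(45038, Add(-6, Mul(2, I, Pow(10, Rational(1, 2))))) = Add(45032, Mul(2, I, Pow(10, Rational(1, 2))))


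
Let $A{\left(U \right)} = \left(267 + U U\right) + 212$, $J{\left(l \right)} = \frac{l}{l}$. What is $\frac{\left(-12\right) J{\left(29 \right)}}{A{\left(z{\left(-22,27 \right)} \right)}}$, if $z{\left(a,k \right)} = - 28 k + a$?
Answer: $- \frac{4}{201921} \approx -1.981 \cdot 10^{-5}$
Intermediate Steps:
$z{\left(a,k \right)} = a - 28 k$
$J{\left(l \right)} = 1$
$A{\left(U \right)} = 479 + U^{2}$ ($A{\left(U \right)} = \left(267 + U^{2}\right) + 212 = 479 + U^{2}$)
$\frac{\left(-12\right) J{\left(29 \right)}}{A{\left(z{\left(-22,27 \right)} \right)}} = \frac{\left(-12\right) 1}{479 + \left(-22 - 756\right)^{2}} = - \frac{12}{479 + \left(-22 - 756\right)^{2}} = - \frac{12}{479 + \left(-778\right)^{2}} = - \frac{12}{479 + 605284} = - \frac{12}{605763} = \left(-12\right) \frac{1}{605763} = - \frac{4}{201921}$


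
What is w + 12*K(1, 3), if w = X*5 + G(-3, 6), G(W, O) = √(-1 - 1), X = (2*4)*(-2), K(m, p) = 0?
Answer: -80 + I*√2 ≈ -80.0 + 1.4142*I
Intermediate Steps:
X = -16 (X = 8*(-2) = -16)
G(W, O) = I*√2 (G(W, O) = √(-2) = I*√2)
w = -80 + I*√2 (w = -16*5 + I*√2 = -80 + I*√2 ≈ -80.0 + 1.4142*I)
w + 12*K(1, 3) = (-80 + I*√2) + 12*0 = (-80 + I*√2) + 0 = -80 + I*√2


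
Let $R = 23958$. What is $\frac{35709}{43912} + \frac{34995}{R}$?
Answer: $\frac{36245707}{15940056} \approx 2.2739$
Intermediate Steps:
$\frac{35709}{43912} + \frac{34995}{R} = \frac{35709}{43912} + \frac{34995}{23958} = 35709 \cdot \frac{1}{43912} + 34995 \cdot \frac{1}{23958} = \frac{35709}{43912} + \frac{11665}{7986} = \frac{36245707}{15940056}$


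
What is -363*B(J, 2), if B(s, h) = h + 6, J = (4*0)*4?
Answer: -2904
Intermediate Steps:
J = 0 (J = 0*4 = 0)
B(s, h) = 6 + h
-363*B(J, 2) = -363*(6 + 2) = -363*8 = -2904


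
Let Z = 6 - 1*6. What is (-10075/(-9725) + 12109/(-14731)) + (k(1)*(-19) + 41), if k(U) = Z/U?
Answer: 236170911/5730359 ≈ 41.214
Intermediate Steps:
Z = 0 (Z = 6 - 6 = 0)
k(U) = 0 (k(U) = 0/U = 0)
(-10075/(-9725) + 12109/(-14731)) + (k(1)*(-19) + 41) = (-10075/(-9725) + 12109/(-14731)) + (0*(-19) + 41) = (-10075*(-1/9725) + 12109*(-1/14731)) + (0 + 41) = (403/389 - 12109/14731) + 41 = 1226192/5730359 + 41 = 236170911/5730359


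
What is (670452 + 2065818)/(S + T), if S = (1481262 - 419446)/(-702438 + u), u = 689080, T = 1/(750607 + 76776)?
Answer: -336019492811942/9761427713 ≈ -34423.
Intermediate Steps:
T = 1/827383 ≈ 1.2086e-6
S = -530908/6679 (S = (1481262 - 419446)/(-702438 + 689080) = 1061816/(-13358) = 1061816*(-1/13358) = -530908/6679 ≈ -79.489)
(670452 + 2065818)/(S + T) = (670452 + 2065818)/(-530908/6679 + 1/827383) = 2736270/(-439264247085/5526091057) = 2736270*(-5526091057/439264247085) = -336019492811942/9761427713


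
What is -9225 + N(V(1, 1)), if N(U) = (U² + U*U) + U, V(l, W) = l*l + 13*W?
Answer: -8819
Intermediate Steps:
V(l, W) = l² + 13*W
N(U) = U + 2*U² (N(U) = (U² + U²) + U = 2*U² + U = U + 2*U²)
-9225 + N(V(1, 1)) = -9225 + (1² + 13*1)*(1 + 2*(1² + 13*1)) = -9225 + (1 + 13)*(1 + 2*(1 + 13)) = -9225 + 14*(1 + 2*14) = -9225 + 14*(1 + 28) = -9225 + 14*29 = -9225 + 406 = -8819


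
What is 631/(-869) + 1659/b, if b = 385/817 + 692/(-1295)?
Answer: -508450562308/19346547 ≈ -26281.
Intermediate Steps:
b = -66789/1058015 (b = 385*(1/817) + 692*(-1/1295) = 385/817 - 692/1295 = -66789/1058015 ≈ -0.063127)
631/(-869) + 1659/b = 631/(-869) + 1659/(-66789/1058015) = 631*(-1/869) + 1659*(-1058015/66789) = -631/869 - 585082295/22263 = -508450562308/19346547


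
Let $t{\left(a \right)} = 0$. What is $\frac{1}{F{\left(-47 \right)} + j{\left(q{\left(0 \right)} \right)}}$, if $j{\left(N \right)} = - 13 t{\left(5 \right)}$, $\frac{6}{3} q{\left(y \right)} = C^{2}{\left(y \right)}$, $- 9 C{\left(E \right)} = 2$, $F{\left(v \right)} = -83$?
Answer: $- \frac{1}{83} \approx -0.012048$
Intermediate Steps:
$C{\left(E \right)} = - \frac{2}{9}$ ($C{\left(E \right)} = \left(- \frac{1}{9}\right) 2 = - \frac{2}{9}$)
$q{\left(y \right)} = \frac{2}{81}$ ($q{\left(y \right)} = \frac{\left(- \frac{2}{9}\right)^{2}}{2} = \frac{1}{2} \cdot \frac{4}{81} = \frac{2}{81}$)
$j{\left(N \right)} = 0$ ($j{\left(N \right)} = \left(-13\right) 0 = 0$)
$\frac{1}{F{\left(-47 \right)} + j{\left(q{\left(0 \right)} \right)}} = \frac{1}{-83 + 0} = \frac{1}{-83} = - \frac{1}{83}$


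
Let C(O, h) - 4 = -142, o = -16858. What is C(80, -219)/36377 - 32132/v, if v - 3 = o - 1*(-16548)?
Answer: 1168823398/11167739 ≈ 104.66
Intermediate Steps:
C(O, h) = -138 (C(O, h) = 4 - 142 = -138)
v = -307 (v = 3 + (-16858 - 1*(-16548)) = 3 + (-16858 + 16548) = 3 - 310 = -307)
C(80, -219)/36377 - 32132/v = -138/36377 - 32132/(-307) = -138*1/36377 - 32132*(-1/307) = -138/36377 + 32132/307 = 1168823398/11167739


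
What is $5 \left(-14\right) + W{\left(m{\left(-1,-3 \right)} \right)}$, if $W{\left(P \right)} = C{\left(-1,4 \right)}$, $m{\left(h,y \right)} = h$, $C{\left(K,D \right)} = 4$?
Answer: $-66$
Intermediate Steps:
$W{\left(P \right)} = 4$
$5 \left(-14\right) + W{\left(m{\left(-1,-3 \right)} \right)} = 5 \left(-14\right) + 4 = -70 + 4 = -66$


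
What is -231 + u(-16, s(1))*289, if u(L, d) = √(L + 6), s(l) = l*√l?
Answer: -231 + 289*I*√10 ≈ -231.0 + 913.9*I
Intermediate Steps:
s(l) = l^(3/2)
u(L, d) = √(6 + L)
-231 + u(-16, s(1))*289 = -231 + √(6 - 16)*289 = -231 + √(-10)*289 = -231 + (I*√10)*289 = -231 + 289*I*√10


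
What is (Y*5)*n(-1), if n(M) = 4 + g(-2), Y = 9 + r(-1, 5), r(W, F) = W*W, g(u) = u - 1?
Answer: 50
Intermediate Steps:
g(u) = -1 + u
r(W, F) = W²
Y = 10 (Y = 9 + (-1)² = 9 + 1 = 10)
n(M) = 1 (n(M) = 4 + (-1 - 2) = 4 - 3 = 1)
(Y*5)*n(-1) = (10*5)*1 = 50*1 = 50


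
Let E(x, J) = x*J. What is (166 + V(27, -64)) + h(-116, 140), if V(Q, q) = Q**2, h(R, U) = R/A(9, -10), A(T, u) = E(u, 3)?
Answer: 13483/15 ≈ 898.87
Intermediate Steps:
E(x, J) = J*x
A(T, u) = 3*u
h(R, U) = -R/30 (h(R, U) = R/((3*(-10))) = R/(-30) = R*(-1/30) = -R/30)
(166 + V(27, -64)) + h(-116, 140) = (166 + 27**2) - 1/30*(-116) = (166 + 729) + 58/15 = 895 + 58/15 = 13483/15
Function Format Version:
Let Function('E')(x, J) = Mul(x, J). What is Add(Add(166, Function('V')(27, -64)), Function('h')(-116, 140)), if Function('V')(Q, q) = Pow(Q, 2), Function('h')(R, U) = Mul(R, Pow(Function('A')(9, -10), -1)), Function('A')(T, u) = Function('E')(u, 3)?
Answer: Rational(13483, 15) ≈ 898.87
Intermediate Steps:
Function('E')(x, J) = Mul(J, x)
Function('A')(T, u) = Mul(3, u)
Function('h')(R, U) = Mul(Rational(-1, 30), R) (Function('h')(R, U) = Mul(R, Pow(Mul(3, -10), -1)) = Mul(R, Pow(-30, -1)) = Mul(R, Rational(-1, 30)) = Mul(Rational(-1, 30), R))
Add(Add(166, Function('V')(27, -64)), Function('h')(-116, 140)) = Add(Add(166, Pow(27, 2)), Mul(Rational(-1, 30), -116)) = Add(Add(166, 729), Rational(58, 15)) = Add(895, Rational(58, 15)) = Rational(13483, 15)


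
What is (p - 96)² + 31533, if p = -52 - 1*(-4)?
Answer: 52269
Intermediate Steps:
p = -48 (p = -52 + 4 = -48)
(p - 96)² + 31533 = (-48 - 96)² + 31533 = (-144)² + 31533 = 20736 + 31533 = 52269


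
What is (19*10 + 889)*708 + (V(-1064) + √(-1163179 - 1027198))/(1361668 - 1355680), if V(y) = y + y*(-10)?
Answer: 381202866/499 + I*√2190377/5988 ≈ 7.6393e+5 + 0.24716*I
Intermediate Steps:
V(y) = -9*y (V(y) = y - 10*y = -9*y)
(19*10 + 889)*708 + (V(-1064) + √(-1163179 - 1027198))/(1361668 - 1355680) = (19*10 + 889)*708 + (-9*(-1064) + √(-1163179 - 1027198))/(1361668 - 1355680) = (190 + 889)*708 + (9576 + √(-2190377))/5988 = 1079*708 + (9576 + I*√2190377)*(1/5988) = 763932 + (798/499 + I*√2190377/5988) = 381202866/499 + I*√2190377/5988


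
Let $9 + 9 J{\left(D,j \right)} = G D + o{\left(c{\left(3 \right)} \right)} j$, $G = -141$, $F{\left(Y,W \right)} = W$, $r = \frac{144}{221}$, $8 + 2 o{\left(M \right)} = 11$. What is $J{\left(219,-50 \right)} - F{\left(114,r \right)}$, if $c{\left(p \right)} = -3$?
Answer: $- \frac{2281373}{663} \approx -3441.0$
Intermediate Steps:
$o{\left(M \right)} = \frac{3}{2}$ ($o{\left(M \right)} = -4 + \frac{1}{2} \cdot 11 = -4 + \frac{11}{2} = \frac{3}{2}$)
$r = \frac{144}{221}$ ($r = 144 \cdot \frac{1}{221} = \frac{144}{221} \approx 0.65158$)
$J{\left(D,j \right)} = -1 - \frac{47 D}{3} + \frac{j}{6}$ ($J{\left(D,j \right)} = -1 + \frac{- 141 D + \frac{3 j}{2}}{9} = -1 - \left(- \frac{j}{6} + \frac{47 D}{3}\right) = -1 - \frac{47 D}{3} + \frac{j}{6}$)
$J{\left(219,-50 \right)} - F{\left(114,r \right)} = \left(-1 - 3431 + \frac{1}{6} \left(-50\right)\right) - \frac{144}{221} = \left(-1 - 3431 - \frac{25}{3}\right) - \frac{144}{221} = - \frac{10321}{3} - \frac{144}{221} = - \frac{2281373}{663}$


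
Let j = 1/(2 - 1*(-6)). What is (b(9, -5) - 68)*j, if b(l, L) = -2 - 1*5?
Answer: -75/8 ≈ -9.3750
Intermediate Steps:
b(l, L) = -7 (b(l, L) = -2 - 5 = -7)
j = ⅛ (j = 1/(2 + 6) = 1/8 = ⅛ ≈ 0.12500)
(b(9, -5) - 68)*j = (-7 - 68)*(⅛) = -75*⅛ = -75/8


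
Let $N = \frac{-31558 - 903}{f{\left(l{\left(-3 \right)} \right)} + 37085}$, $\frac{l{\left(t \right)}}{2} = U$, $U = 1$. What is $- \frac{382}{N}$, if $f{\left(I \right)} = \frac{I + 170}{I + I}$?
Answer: $\frac{1090992}{2497} \approx 436.92$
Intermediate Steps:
$l{\left(t \right)} = 2$ ($l{\left(t \right)} = 2 \cdot 1 = 2$)
$f{\left(I \right)} = \frac{170 + I}{2 I}$
$N = - \frac{2497}{2856}$ ($N = \frac{-31558 - 903}{\frac{170 + 2}{2 \cdot 2} + 37085} = - \frac{32461}{\frac{1}{2} \cdot \frac{1}{2} \cdot 172 + 37085} = - \frac{32461}{43 + 37085} = - \frac{32461}{37128} = \left(-32461\right) \frac{1}{37128} = - \frac{2497}{2856} \approx -0.8743$)
$- \frac{382}{N} = - \frac{382}{- \frac{2497}{2856}} = \left(-382\right) \left(- \frac{2856}{2497}\right) = \frac{1090992}{2497}$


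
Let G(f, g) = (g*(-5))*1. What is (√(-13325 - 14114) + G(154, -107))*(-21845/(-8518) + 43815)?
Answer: 199682338025/8518 + 373238015*I*√27439/8518 ≈ 2.3442e+7 + 7.2583e+6*I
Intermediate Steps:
G(f, g) = -5*g (G(f, g) = -5*g*1 = -5*g)
(√(-13325 - 14114) + G(154, -107))*(-21845/(-8518) + 43815) = (√(-13325 - 14114) - 5*(-107))*(-21845/(-8518) + 43815) = (√(-27439) + 535)*(-21845*(-1/8518) + 43815) = (I*√27439 + 535)*(21845/8518 + 43815) = (535 + I*√27439)*(373238015/8518) = 199682338025/8518 + 373238015*I*√27439/8518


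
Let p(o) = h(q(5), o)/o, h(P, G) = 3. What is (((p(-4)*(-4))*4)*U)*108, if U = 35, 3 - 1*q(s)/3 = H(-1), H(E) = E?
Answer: 45360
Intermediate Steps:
q(s) = 12 (q(s) = 9 - 3*(-1) = 9 + 3 = 12)
p(o) = 3/o
(((p(-4)*(-4))*4)*U)*108 = ((((3/(-4))*(-4))*4)*35)*108 = ((((3*(-¼))*(-4))*4)*35)*108 = ((-¾*(-4)*4)*35)*108 = ((3*4)*35)*108 = (12*35)*108 = 420*108 = 45360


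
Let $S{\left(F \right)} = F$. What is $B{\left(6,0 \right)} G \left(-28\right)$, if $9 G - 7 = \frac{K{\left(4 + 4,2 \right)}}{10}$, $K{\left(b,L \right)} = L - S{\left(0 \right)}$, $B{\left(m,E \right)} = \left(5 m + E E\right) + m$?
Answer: $- \frac{4032}{5} \approx -806.4$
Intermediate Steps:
$B{\left(m,E \right)} = E^{2} + 6 m$ ($B{\left(m,E \right)} = \left(5 m + E^{2}\right) + m = \left(E^{2} + 5 m\right) + m = E^{2} + 6 m$)
$K{\left(b,L \right)} = L$ ($K{\left(b,L \right)} = L - 0 = L + 0 = L$)
$G = \frac{4}{5}$ ($G = \frac{7}{9} + \frac{2 \cdot \frac{1}{10}}{9} = \frac{7}{9} + \frac{1}{9} \cdot \frac{1}{5} = \frac{7}{9} + \frac{1}{45} = \frac{4}{5} \approx 0.8$)
$B{\left(6,0 \right)} G \left(-28\right) = \left(0^{2} + 6 \cdot 6\right) \frac{4}{5} \left(-28\right) = \left(0 + 36\right) \frac{4}{5} \left(-28\right) = 36 \cdot \frac{4}{5} \left(-28\right) = \frac{144}{5} \left(-28\right) = - \frac{4032}{5}$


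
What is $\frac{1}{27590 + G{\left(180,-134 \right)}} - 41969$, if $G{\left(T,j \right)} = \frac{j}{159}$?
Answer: $- \frac{184104404885}{4386676} \approx -41969.0$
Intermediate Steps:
$G{\left(T,j \right)} = \frac{j}{159}$ ($G{\left(T,j \right)} = j \frac{1}{159} = \frac{j}{159}$)
$\frac{1}{27590 + G{\left(180,-134 \right)}} - 41969 = \frac{1}{27590 + \frac{1}{159} \left(-134\right)} - 41969 = \frac{1}{27590 - \frac{134}{159}} - 41969 = \frac{1}{\frac{4386676}{159}} - 41969 = \frac{159}{4386676} - 41969 = - \frac{184104404885}{4386676}$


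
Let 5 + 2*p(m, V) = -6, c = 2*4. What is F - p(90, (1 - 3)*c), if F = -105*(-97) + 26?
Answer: 20433/2 ≈ 10217.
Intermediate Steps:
F = 10211 (F = 10185 + 26 = 10211)
c = 8
p(m, V) = -11/2 (p(m, V) = -5/2 + (½)*(-6) = -5/2 - 3 = -11/2)
F - p(90, (1 - 3)*c) = 10211 - 1*(-11/2) = 10211 + 11/2 = 20433/2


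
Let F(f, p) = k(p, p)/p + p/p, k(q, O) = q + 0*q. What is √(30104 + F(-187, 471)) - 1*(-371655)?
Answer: 371655 + √30106 ≈ 3.7183e+5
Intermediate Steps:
k(q, O) = q (k(q, O) = q + 0 = q)
F(f, p) = 2 (F(f, p) = p/p + p/p = 1 + 1 = 2)
√(30104 + F(-187, 471)) - 1*(-371655) = √(30104 + 2) - 1*(-371655) = √30106 + 371655 = 371655 + √30106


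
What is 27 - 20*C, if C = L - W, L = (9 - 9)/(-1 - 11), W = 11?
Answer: 247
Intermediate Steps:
L = 0 (L = 0/(-12) = 0*(-1/12) = 0)
C = -11 (C = 0 - 1*11 = 0 - 11 = -11)
27 - 20*C = 27 - 20*(-11) = 27 + 220 = 247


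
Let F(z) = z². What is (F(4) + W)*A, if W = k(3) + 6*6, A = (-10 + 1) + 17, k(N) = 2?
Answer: 432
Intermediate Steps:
A = 8 (A = -9 + 17 = 8)
W = 38 (W = 2 + 6*6 = 2 + 36 = 38)
(F(4) + W)*A = (4² + 38)*8 = (16 + 38)*8 = 54*8 = 432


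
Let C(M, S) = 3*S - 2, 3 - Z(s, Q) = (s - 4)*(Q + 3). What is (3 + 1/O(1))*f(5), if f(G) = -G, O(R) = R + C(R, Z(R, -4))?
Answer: -10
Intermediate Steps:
Z(s, Q) = 3 - (-4 + s)*(3 + Q) (Z(s, Q) = 3 - (s - 4)*(Q + 3) = 3 - (-4 + s)*(3 + Q))
C(M, S) = -2 + 3*S
O(R) = -5 + 4*R (O(R) = R + (-2 + 3*(15 - 3*R + 4*(-4) - 1*(-4)*R)) = R + (-2 + 3*(15 - 3*R - 16 + 4*R)) = R + (-2 + 3*(-1 + R)) = R + (-2 + (-3 + 3*R)) = R + (-5 + 3*R) = -5 + 4*R)
(3 + 1/O(1))*f(5) = (3 + 1/(-5 + 4*1))*(-1*5) = (3 + 1/(-5 + 4))*(-5) = (3 + 1/(-1))*(-5) = (3 - 1)*(-5) = 2*(-5) = -10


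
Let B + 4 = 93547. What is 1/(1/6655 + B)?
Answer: 6655/622528666 ≈ 1.0690e-5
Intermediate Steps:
B = 93543 (B = -4 + 93547 = 93543)
1/(1/6655 + B) = 1/(1/6655 + 93543) = 1/(622528666/6655) = 6655/622528666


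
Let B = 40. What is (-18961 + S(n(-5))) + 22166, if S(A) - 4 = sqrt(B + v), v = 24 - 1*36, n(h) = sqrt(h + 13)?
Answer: 3209 + 2*sqrt(7) ≈ 3214.3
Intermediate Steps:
n(h) = sqrt(13 + h)
v = -12 (v = 24 - 36 = -12)
S(A) = 4 + 2*sqrt(7) (S(A) = 4 + sqrt(40 - 12) = 4 + sqrt(28) = 4 + 2*sqrt(7))
(-18961 + S(n(-5))) + 22166 = (-18961 + (4 + 2*sqrt(7))) + 22166 = (-18957 + 2*sqrt(7)) + 22166 = 3209 + 2*sqrt(7)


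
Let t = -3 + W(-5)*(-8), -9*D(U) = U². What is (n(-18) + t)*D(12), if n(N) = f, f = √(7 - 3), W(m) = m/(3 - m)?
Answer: -64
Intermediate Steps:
D(U) = -U²/9
f = 2 (f = √4 = 2)
n(N) = 2
t = 2 (t = -3 - 1*(-5)/(-3 - 5)*(-8) = -3 - 1*(-5)/(-8)*(-8) = -3 - 1*(-5)*(-⅛)*(-8) = -3 - 5/8*(-8) = -3 + 5 = 2)
(n(-18) + t)*D(12) = (2 + 2)*(-⅑*12²) = 4*(-⅑*144) = 4*(-16) = -64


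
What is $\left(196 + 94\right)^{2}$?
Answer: $84100$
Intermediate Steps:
$\left(196 + 94\right)^{2} = 290^{2} = 84100$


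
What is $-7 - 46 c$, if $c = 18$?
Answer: $-835$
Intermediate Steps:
$-7 - 46 c = -7 - 828 = -835$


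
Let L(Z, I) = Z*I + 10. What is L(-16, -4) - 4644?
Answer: -4570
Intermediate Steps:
L(Z, I) = 10 + I*Z (L(Z, I) = I*Z + 10 = 10 + I*Z)
L(-16, -4) - 4644 = (10 - 4*(-16)) - 4644 = (10 + 64) - 4644 = 74 - 4644 = -4570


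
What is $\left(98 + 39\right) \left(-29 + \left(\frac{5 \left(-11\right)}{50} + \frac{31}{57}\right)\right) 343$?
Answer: $- \frac{791657377}{570} \approx -1.3889 \cdot 10^{6}$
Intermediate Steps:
$\left(98 + 39\right) \left(-29 + \left(\frac{5 \left(-11\right)}{50} + \frac{31}{57}\right)\right) 343 = 137 \left(-29 + \left(\left(-55\right) \frac{1}{50} + 31 \cdot \frac{1}{57}\right)\right) 343 = 137 \left(-29 + \left(- \frac{11}{10} + \frac{31}{57}\right)\right) 343 = 137 \left(-29 - \frac{317}{570}\right) 343 = 137 \left(- \frac{16847}{570}\right) 343 = \left(- \frac{2308039}{570}\right) 343 = - \frac{791657377}{570}$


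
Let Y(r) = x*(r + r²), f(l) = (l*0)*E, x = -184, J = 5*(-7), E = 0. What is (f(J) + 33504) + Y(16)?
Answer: -16544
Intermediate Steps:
J = -35
f(l) = 0 (f(l) = (l*0)*0 = 0*0 = 0)
Y(r) = -184*r - 184*r² (Y(r) = -184*(r + r²) = -184*r - 184*r²)
(f(J) + 33504) + Y(16) = (0 + 33504) - 184*16*(1 + 16) = 33504 - 184*16*17 = 33504 - 50048 = -16544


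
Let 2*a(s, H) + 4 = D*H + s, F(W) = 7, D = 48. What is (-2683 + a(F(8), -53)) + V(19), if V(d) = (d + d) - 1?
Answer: -7833/2 ≈ -3916.5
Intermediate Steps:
a(s, H) = -2 + s/2 + 24*H (a(s, H) = -2 + (48*H + s)/2 = -2 + (s + 48*H)/2 = -2 + (s/2 + 24*H) = -2 + s/2 + 24*H)
V(d) = -1 + 2*d (V(d) = 2*d - 1 = -1 + 2*d)
(-2683 + a(F(8), -53)) + V(19) = (-2683 + (-2 + (½)*7 + 24*(-53))) + (-1 + 2*19) = (-2683 + (-2 + 7/2 - 1272)) + (-1 + 38) = (-2683 - 2541/2) + 37 = -7907/2 + 37 = -7833/2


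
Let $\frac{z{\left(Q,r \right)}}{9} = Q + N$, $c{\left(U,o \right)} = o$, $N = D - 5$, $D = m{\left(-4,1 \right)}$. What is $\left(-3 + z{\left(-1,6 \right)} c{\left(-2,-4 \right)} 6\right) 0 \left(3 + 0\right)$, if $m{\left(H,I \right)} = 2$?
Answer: $0$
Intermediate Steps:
$D = 2$
$N = -3$ ($N = 2 - 5 = -3$)
$z{\left(Q,r \right)} = -27 + 9 Q$ ($z{\left(Q,r \right)} = 9 \left(Q - 3\right) = 9 \left(-3 + Q\right) = -27 + 9 Q$)
$\left(-3 + z{\left(-1,6 \right)} c{\left(-2,-4 \right)} 6\right) 0 \left(3 + 0\right) = \left(-3 + \left(-27 + 9 \left(-1\right)\right) \left(-4\right) 6\right) 0 \left(3 + 0\right) = \left(-3 + \left(-27 - 9\right) \left(-4\right) 6\right) 0 \cdot 3 = \left(-3 + \left(-36\right) \left(-4\right) 6\right) 0 = \left(-3 + 144 \cdot 6\right) 0 = \left(-3 + 864\right) 0 = 861 \cdot 0 = 0$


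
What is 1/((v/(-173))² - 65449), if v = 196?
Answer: -29929/1958784705 ≈ -1.5279e-5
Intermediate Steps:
1/((v/(-173))² - 65449) = 1/((196/(-173))² - 65449) = 1/((196*(-1/173))² - 65449) = 1/((-196/173)² - 65449) = 1/(38416/29929 - 65449) = 1/(-1958784705/29929) = -29929/1958784705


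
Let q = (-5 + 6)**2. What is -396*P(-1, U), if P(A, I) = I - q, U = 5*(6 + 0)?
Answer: -11484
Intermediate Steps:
U = 30 (U = 5*6 = 30)
q = 1 (q = 1**2 = 1)
P(A, I) = -1 + I (P(A, I) = I - 1*1 = I - 1 = -1 + I)
-396*P(-1, U) = -396*(-1 + 30) = -396*29 = -11484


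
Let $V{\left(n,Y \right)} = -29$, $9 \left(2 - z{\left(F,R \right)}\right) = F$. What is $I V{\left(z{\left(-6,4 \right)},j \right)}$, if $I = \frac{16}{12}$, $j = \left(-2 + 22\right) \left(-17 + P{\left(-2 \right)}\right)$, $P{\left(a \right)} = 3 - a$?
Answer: $- \frac{116}{3} \approx -38.667$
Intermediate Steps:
$z{\left(F,R \right)} = 2 - \frac{F}{9}$
$j = -240$ ($j = \left(-2 + 22\right) \left(-17 + \left(3 - -2\right)\right) = 20 \left(-17 + \left(3 + 2\right)\right) = 20 \left(-17 + 5\right) = 20 \left(-12\right) = -240$)
$I = \frac{4}{3}$ ($I = 16 \cdot \frac{1}{12} = \frac{4}{3} \approx 1.3333$)
$I V{\left(z{\left(-6,4 \right)},j \right)} = \frac{4}{3} \left(-29\right) = - \frac{116}{3}$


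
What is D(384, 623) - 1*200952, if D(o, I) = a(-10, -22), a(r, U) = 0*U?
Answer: -200952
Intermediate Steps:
a(r, U) = 0
D(o, I) = 0
D(384, 623) - 1*200952 = 0 - 1*200952 = 0 - 200952 = -200952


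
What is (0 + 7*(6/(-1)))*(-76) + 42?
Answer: 3234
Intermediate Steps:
(0 + 7*(6/(-1)))*(-76) + 42 = (0 + 7*(6*(-1)))*(-76) + 42 = (0 + 7*(-6))*(-76) + 42 = (0 - 42)*(-76) + 42 = -42*(-76) + 42 = 3192 + 42 = 3234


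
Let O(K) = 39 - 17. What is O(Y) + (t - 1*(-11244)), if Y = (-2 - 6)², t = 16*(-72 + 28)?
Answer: 10562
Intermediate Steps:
t = -704 (t = 16*(-44) = -704)
Y = 64 (Y = (-8)² = 64)
O(K) = 22
O(Y) + (t - 1*(-11244)) = 22 + (-704 - 1*(-11244)) = 22 + (-704 + 11244) = 22 + 10540 = 10562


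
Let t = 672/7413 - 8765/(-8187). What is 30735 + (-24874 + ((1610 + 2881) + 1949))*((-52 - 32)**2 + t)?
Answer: -375877649883845/2890011 ≈ -1.3006e+8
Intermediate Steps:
t = 3356029/2890011 (t = 672*(1/7413) - 8765*(-1/8187) = 32/353 + 8765/8187 = 3356029/2890011 ≈ 1.1613)
30735 + (-24874 + ((1610 + 2881) + 1949))*((-52 - 32)**2 + t) = 30735 + (-24874 + ((1610 + 2881) + 1949))*((-52 - 32)**2 + 3356029/2890011) = 30735 + (-24874 + (4491 + 1949))*((-84)**2 + 3356029/2890011) = 30735 + (-24874 + 6440)*(7056 + 3356029/2890011) = 30735 - 18434*20395273645/2890011 = 30735 - 375966474371930/2890011 = -375877649883845/2890011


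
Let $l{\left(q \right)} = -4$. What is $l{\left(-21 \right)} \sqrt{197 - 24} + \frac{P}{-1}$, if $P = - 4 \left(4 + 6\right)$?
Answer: $40 - 4 \sqrt{173} \approx -12.612$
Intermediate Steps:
$P = -40$ ($P = \left(-4\right) 10 = -40$)
$l{\left(-21 \right)} \sqrt{197 - 24} + \frac{P}{-1} = - 4 \sqrt{197 - 24} - \frac{40}{-1} = - 4 \sqrt{173} - -40 = - 4 \sqrt{173} + 40 = 40 - 4 \sqrt{173}$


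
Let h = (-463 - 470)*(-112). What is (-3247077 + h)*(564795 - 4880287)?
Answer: 13561783164852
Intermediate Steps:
h = 104496 (h = -933*(-112) = 104496)
(-3247077 + h)*(564795 - 4880287) = (-3247077 + 104496)*(564795 - 4880287) = -3142581*(-4315492) = 13561783164852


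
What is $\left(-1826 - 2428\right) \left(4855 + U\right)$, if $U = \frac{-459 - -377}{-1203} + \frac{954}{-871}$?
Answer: $- \frac{7212027230750}{349271} \approx -2.0649 \cdot 10^{7}$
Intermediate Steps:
$U = - \frac{1076240}{1047813}$ ($U = \left(-459 + 377\right) \left(- \frac{1}{1203}\right) + 954 \left(- \frac{1}{871}\right) = \left(-82\right) \left(- \frac{1}{1203}\right) - \frac{954}{871} = \frac{82}{1203} - \frac{954}{871} = - \frac{1076240}{1047813} \approx -1.0271$)
$\left(-1826 - 2428\right) \left(4855 + U\right) = \left(-1826 - 2428\right) \left(4855 - \frac{1076240}{1047813}\right) = \left(-4254\right) \frac{5086055875}{1047813} = - \frac{7212027230750}{349271}$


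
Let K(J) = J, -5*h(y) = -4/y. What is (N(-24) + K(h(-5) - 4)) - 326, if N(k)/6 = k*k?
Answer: 78146/25 ≈ 3125.8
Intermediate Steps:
h(y) = 4/(5*y) (h(y) = -(-4)/(5*y) = 4/(5*y))
N(k) = 6*k**2 (N(k) = 6*(k*k) = 6*k**2)
(N(-24) + K(h(-5) - 4)) - 326 = (6*(-24)**2 + ((4/5)/(-5) - 4)) - 326 = (6*576 + ((4/5)*(-1/5) - 4)) - 326 = (3456 + (-4/25 - 4)) - 326 = (3456 - 104/25) - 326 = 86296/25 - 326 = 78146/25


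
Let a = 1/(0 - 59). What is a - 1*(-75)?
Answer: 4424/59 ≈ 74.983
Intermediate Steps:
a = -1/59 (a = 1/(-59) = -1/59 ≈ -0.016949)
a - 1*(-75) = -1/59 - 1*(-75) = -1/59 + 75 = 4424/59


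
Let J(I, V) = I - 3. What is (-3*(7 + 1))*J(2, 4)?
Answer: 24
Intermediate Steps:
J(I, V) = -3 + I
(-3*(7 + 1))*J(2, 4) = (-3*(7 + 1))*(-3 + 2) = -3*8*(-1) = -24*(-1) = 24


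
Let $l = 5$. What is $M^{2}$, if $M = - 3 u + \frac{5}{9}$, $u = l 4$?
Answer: $\frac{286225}{81} \approx 3533.6$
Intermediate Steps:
$u = 20$ ($u = 5 \cdot 4 = 20$)
$M = - \frac{535}{9}$ ($M = \left(-3\right) 20 + \frac{5}{9} = -60 + 5 \cdot \frac{1}{9} = -60 + \frac{5}{9} = - \frac{535}{9} \approx -59.444$)
$M^{2} = \left(- \frac{535}{9}\right)^{2} = \frac{286225}{81}$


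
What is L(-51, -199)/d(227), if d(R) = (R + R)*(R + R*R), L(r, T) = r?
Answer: -17/7832408 ≈ -2.1705e-6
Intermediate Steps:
d(R) = 2*R*(R + R²) (d(R) = (2*R)*(R + R²) = 2*R*(R + R²))
L(-51, -199)/d(227) = -51*1/(103058*(1 + 227)) = -51/(2*51529*228) = -51/23497224 = -51*1/23497224 = -17/7832408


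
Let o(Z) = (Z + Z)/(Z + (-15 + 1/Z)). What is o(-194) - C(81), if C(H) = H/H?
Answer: 34725/40547 ≈ 0.85641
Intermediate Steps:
o(Z) = 2*Z/(-15 + Z + 1/Z) (o(Z) = (2*Z)/(-15 + Z + 1/Z) = 2*Z/(-15 + Z + 1/Z))
C(H) = 1
o(-194) - C(81) = 2*(-194)²/(1 + (-194)² - 15*(-194)) - 1*1 = 2*37636/(1 + 37636 + 2910) - 1 = 2*37636/40547 - 1 = 2*37636*(1/40547) - 1 = 75272/40547 - 1 = 34725/40547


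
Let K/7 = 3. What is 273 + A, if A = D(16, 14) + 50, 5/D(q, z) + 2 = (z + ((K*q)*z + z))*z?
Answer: 21397463/66246 ≈ 323.00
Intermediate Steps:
K = 21 (K = 7*3 = 21)
D(q, z) = 5/(-2 + z*(2*z + 21*q*z)) (D(q, z) = 5/(-2 + (z + ((21*q)*z + z))*z) = 5/(-2 + (z + (21*q*z + z))*z) = 5/(-2 + (z + (z + 21*q*z))*z) = 5/(-2 + (2*z + 21*q*z)*z) = 5/(-2 + z*(2*z + 21*q*z)))
A = 3312305/66246 (A = 5/(-2 + 2*14**2 + 21*16*14**2) + 50 = 5/(-2 + 2*196 + 21*16*196) + 50 = 5/(-2 + 392 + 65856) + 50 = 5/66246 + 50 = 3312305/66246 ≈ 50.000)
273 + A = 273 + 3312305/66246 = 21397463/66246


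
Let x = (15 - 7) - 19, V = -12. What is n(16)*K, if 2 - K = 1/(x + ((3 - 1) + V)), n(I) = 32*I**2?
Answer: 352256/21 ≈ 16774.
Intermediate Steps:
x = -11 (x = 8 - 19 = -11)
K = 43/21 (K = 2 - 1/(-11 + ((3 - 1) - 12)) = 2 - 1/(-11 + (2 - 12)) = 2 - 1/(-11 - 10) = 2 - 1/(-21) = 2 - 1*(-1/21) = 2 + 1/21 = 43/21 ≈ 2.0476)
n(16)*K = (32*16**2)*(43/21) = (32*256)*(43/21) = 8192*(43/21) = 352256/21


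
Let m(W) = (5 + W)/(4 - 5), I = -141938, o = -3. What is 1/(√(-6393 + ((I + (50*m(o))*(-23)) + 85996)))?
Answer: -I*√60035/60035 ≈ -0.0040813*I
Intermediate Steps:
m(W) = -5 - W (m(W) = (5 + W)/(-1) = (5 + W)*(-1) = -5 - W)
1/(√(-6393 + ((I + (50*m(o))*(-23)) + 85996))) = 1/(√(-6393 + ((-141938 + (50*(-5 - 1*(-3)))*(-23)) + 85996))) = 1/(√(-6393 + ((-141938 + (50*(-5 + 3))*(-23)) + 85996))) = 1/(√(-6393 + ((-141938 + (50*(-2))*(-23)) + 85996))) = 1/(√(-6393 + ((-141938 - 100*(-23)) + 85996))) = 1/(√(-6393 + ((-141938 + 2300) + 85996))) = 1/(√(-6393 + (-139638 + 85996))) = 1/(√(-6393 - 53642)) = 1/(√(-60035)) = 1/(I*√60035) = -I*√60035/60035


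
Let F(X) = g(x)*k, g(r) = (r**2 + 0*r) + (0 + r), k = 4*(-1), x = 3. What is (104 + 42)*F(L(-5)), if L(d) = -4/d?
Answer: -7008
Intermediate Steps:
k = -4
g(r) = r + r**2 (g(r) = (r**2 + 0) + r = r**2 + r = r + r**2)
F(X) = -48 (F(X) = (3*(1 + 3))*(-4) = (3*4)*(-4) = 12*(-4) = -48)
(104 + 42)*F(L(-5)) = (104 + 42)*(-48) = 146*(-48) = -7008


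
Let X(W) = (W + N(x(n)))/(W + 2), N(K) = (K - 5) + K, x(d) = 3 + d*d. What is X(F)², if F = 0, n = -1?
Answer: 9/4 ≈ 2.2500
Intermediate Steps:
x(d) = 3 + d²
N(K) = -5 + 2*K (N(K) = (-5 + K) + K = -5 + 2*K)
X(W) = (3 + W)/(2 + W) (X(W) = (W + (-5 + 2*(3 + (-1)²)))/(W + 2) = (W + (-5 + 2*(3 + 1)))/(2 + W) = (W + (-5 + 2*4))/(2 + W) = (W + (-5 + 8))/(2 + W) = (W + 3)/(2 + W) = (3 + W)/(2 + W))
X(F)² = ((3 + 0)/(2 + 0))² = (3/2)² = 9/4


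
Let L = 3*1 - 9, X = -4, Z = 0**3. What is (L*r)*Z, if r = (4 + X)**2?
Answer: 0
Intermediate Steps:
Z = 0
r = 0 (r = (4 - 4)**2 = 0**2 = 0)
L = -6 (L = 3 - 9 = -6)
(L*r)*Z = -6*0*0 = 0*0 = 0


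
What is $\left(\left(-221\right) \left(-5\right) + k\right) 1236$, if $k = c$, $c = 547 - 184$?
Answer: $1814448$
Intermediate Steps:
$c = 363$
$k = 363$
$\left(\left(-221\right) \left(-5\right) + k\right) 1236 = \left(\left(-221\right) \left(-5\right) + 363\right) 1236 = \left(1105 + 363\right) 1236 = 1468 \cdot 1236 = 1814448$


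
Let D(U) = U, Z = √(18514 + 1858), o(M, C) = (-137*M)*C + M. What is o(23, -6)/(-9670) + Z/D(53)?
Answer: -18929/9670 + 2*√5093/53 ≈ 0.73553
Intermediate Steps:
o(M, C) = M - 137*C*M (o(M, C) = -137*C*M + M = M - 137*C*M)
Z = 2*√5093 (Z = √20372 = 2*√5093 ≈ 142.73)
o(23, -6)/(-9670) + Z/D(53) = (23*(1 - 137*(-6)))/(-9670) + (2*√5093)/53 = (23*(1 + 822))*(-1/9670) + (2*√5093)*(1/53) = (23*823)*(-1/9670) + 2*√5093/53 = 18929*(-1/9670) + 2*√5093/53 = -18929/9670 + 2*√5093/53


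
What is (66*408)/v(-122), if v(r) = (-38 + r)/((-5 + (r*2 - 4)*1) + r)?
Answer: 126225/2 ≈ 63113.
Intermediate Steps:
v(r) = (-38 + r)/(-9 + 3*r) (v(r) = (-38 + r)/((-5 + (2*r - 4)*1) + r) = (-38 + r)/((-5 + (-4 + 2*r)*1) + r) = (-38 + r)/((-5 + (-4 + 2*r)) + r) = (-38 + r)/((-9 + 2*r) + r) = (-38 + r)/(-9 + 3*r))
(66*408)/v(-122) = (66*408)/(((-38 - 122)/(3*(-3 - 122)))) = 26928/(((⅓)*(-160)/(-125))) = 26928/(((⅓)*(-1/125)*(-160))) = 26928/(32/75) = 26928*(75/32) = 126225/2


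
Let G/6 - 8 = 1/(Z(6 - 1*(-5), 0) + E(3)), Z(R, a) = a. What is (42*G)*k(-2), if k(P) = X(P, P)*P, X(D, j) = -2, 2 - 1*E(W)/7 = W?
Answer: 7920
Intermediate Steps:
E(W) = 14 - 7*W
k(P) = -2*P
G = 330/7 (G = 48 + 6/(0 + (14 - 7*3)) = 48 + 6/(0 + (14 - 21)) = 48 + 6/(0 - 7) = 48 + 6/(-7) = 48 + 6*(-⅐) = 48 - 6/7 = 330/7 ≈ 47.143)
(42*G)*k(-2) = (42*(330/7))*(-2*(-2)) = 1980*4 = 7920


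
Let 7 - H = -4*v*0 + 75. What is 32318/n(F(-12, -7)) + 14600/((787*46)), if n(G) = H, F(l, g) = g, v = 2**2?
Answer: -292245859/615434 ≈ -474.86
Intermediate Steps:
v = 4
H = -68 (H = 7 - (-4*4*0 + 75) = 7 - (-16*0 + 75) = 7 - (0 + 75) = 7 - 1*75 = 7 - 75 = -68)
n(G) = -68
32318/n(F(-12, -7)) + 14600/((787*46)) = 32318/(-68) + 14600/((787*46)) = 32318*(-1/68) + 14600/36202 = -16159/34 + 14600*(1/36202) = -16159/34 + 7300/18101 = -292245859/615434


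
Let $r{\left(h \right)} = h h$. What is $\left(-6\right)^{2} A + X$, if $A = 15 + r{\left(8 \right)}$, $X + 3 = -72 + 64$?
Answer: $2833$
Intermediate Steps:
$X = -11$ ($X = -3 + \left(-72 + 64\right) = -3 - 8 = -11$)
$r{\left(h \right)} = h^{2}$
$A = 79$ ($A = 15 + 8^{2} = 15 + 64 = 79$)
$\left(-6\right)^{2} A + X = \left(-6\right)^{2} \cdot 79 - 11 = 36 \cdot 79 - 11 = 2844 - 11 = 2833$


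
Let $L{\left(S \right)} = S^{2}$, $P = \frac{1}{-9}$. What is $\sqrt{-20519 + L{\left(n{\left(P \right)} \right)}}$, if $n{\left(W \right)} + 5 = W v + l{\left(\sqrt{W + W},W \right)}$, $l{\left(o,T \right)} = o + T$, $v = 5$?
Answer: $\frac{\sqrt{-184671 + \left(-17 + i \sqrt{2}\right)^{2}}}{3} \approx 0.018663 - 143.13 i$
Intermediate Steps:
$P = - \frac{1}{9} \approx -0.11111$
$l{\left(o,T \right)} = T + o$
$n{\left(W \right)} = -5 + 6 W + \sqrt{2} \sqrt{W}$ ($n{\left(W \right)} = -5 + \left(W 5 + \left(W + \sqrt{W + W}\right)\right) = -5 + \left(5 W + \left(W + \sqrt{2 W}\right)\right) = -5 + \left(5 W + \left(W + \sqrt{2} \sqrt{W}\right)\right) = -5 + \left(6 W + \sqrt{2} \sqrt{W}\right) = -5 + 6 W + \sqrt{2} \sqrt{W}$)
$\sqrt{-20519 + L{\left(n{\left(P \right)} \right)}} = \sqrt{-20519 + \left(-5 + 6 \left(- \frac{1}{9}\right) + \sqrt{2} \sqrt{- \frac{1}{9}}\right)^{2}} = \sqrt{-20519 + \left(-5 - \frac{2}{3} + \sqrt{2} \frac{i}{3}\right)^{2}} = \sqrt{-20519 + \left(-5 - \frac{2}{3} + \frac{i \sqrt{2}}{3}\right)^{2}} = \sqrt{-20519 + \left(- \frac{17}{3} + \frac{i \sqrt{2}}{3}\right)^{2}}$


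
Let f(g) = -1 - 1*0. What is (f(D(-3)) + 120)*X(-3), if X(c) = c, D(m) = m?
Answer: -357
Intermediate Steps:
f(g) = -1 (f(g) = -1 + 0 = -1)
(f(D(-3)) + 120)*X(-3) = (-1 + 120)*(-3) = 119*(-3) = -357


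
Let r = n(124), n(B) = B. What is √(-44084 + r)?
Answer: 2*I*√10990 ≈ 209.67*I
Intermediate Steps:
r = 124
√(-44084 + r) = √(-44084 + 124) = √(-43960) = 2*I*√10990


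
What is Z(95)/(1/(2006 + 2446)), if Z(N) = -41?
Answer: -182532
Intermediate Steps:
Z(95)/(1/(2006 + 2446)) = -41/(1/(2006 + 2446)) = -41/(1/4452) = -41/1/4452 = -41*4452 = -182532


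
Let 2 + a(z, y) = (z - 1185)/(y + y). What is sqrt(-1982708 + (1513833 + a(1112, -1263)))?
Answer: I*sqrt(2991752036454)/2526 ≈ 684.75*I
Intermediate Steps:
a(z, y) = -2 + (-1185 + z)/(2*y) (a(z, y) = -2 + (z - 1185)/(y + y) = -2 + (-1185 + z)/((2*y)) = -2 + (-1185 + z)*(1/(2*y)) = -2 + (-1185 + z)/(2*y))
sqrt(-1982708 + (1513833 + a(1112, -1263))) = sqrt(-1982708 + (1513833 + (1/2)*(-1185 + 1112 - 4*(-1263))/(-1263))) = sqrt(-1982708 + (1513833 + (1/2)*(-1/1263)*(-1185 + 1112 + 5052))) = sqrt(-1982708 + (1513833 + (1/2)*(-1/1263)*4979)) = sqrt(-1982708 + (1513833 - 4979/2526)) = sqrt(-1982708 + 3823937179/2526) = sqrt(-1184383229/2526) = I*sqrt(2991752036454)/2526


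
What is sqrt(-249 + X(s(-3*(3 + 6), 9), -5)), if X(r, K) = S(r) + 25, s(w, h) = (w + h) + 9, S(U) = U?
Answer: I*sqrt(233) ≈ 15.264*I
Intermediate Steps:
s(w, h) = 9 + h + w (s(w, h) = (h + w) + 9 = 9 + h + w)
X(r, K) = 25 + r (X(r, K) = r + 25 = 25 + r)
sqrt(-249 + X(s(-3*(3 + 6), 9), -5)) = sqrt(-249 + (25 + (9 + 9 - 3*(3 + 6)))) = sqrt(-249 + (25 + (9 + 9 - 3*9))) = sqrt(-249 + (25 + (9 + 9 - 27))) = sqrt(-249 + (25 - 9)) = sqrt(-249 + 16) = sqrt(-233) = I*sqrt(233)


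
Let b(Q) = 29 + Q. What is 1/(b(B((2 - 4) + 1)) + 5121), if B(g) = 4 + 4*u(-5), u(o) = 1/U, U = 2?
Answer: 1/5156 ≈ 0.00019395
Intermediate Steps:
u(o) = 1/2
B(g) = 6 (B(g) = 4 + 4*(1/2) = 4 + 2 = 6)
1/(b(B((2 - 4) + 1)) + 5121) = 1/((29 + 6) + 5121) = 1/(35 + 5121) = 1/5156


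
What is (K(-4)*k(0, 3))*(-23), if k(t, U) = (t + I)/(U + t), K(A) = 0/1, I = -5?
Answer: 0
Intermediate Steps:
K(A) = 0 (K(A) = 0*1 = 0)
k(t, U) = (-5 + t)/(U + t) (k(t, U) = (t - 5)/(U + t) = (-5 + t)/(U + t))
(K(-4)*k(0, 3))*(-23) = (0*((-5 + 0)/(3 + 0)))*(-23) = (0*(-5/3))*(-23) = 0*(-23) = 0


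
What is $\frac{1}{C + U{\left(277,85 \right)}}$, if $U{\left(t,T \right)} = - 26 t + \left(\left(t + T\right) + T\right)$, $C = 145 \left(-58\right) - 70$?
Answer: $- \frac{1}{15235} \approx -6.5638 \cdot 10^{-5}$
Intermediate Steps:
$C = -8480$ ($C = -8410 - 70 = -8480$)
$U{\left(t,T \right)} = - 25 t + 2 T$ ($U{\left(t,T \right)} = - 26 t + \left(\left(T + t\right) + T\right) = - 26 t + \left(t + 2 T\right) = - 25 t + 2 T$)
$\frac{1}{C + U{\left(277,85 \right)}} = \frac{1}{-8480 + \left(\left(-25\right) 277 + 2 \cdot 85\right)} = \frac{1}{-8480 + \left(-6925 + 170\right)} = \frac{1}{-8480 - 6755} = \frac{1}{-15235} = - \frac{1}{15235}$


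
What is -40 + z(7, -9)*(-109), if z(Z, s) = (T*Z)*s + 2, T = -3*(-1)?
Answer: 20343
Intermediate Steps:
T = 3
z(Z, s) = 2 + 3*Z*s (z(Z, s) = (3*Z)*s + 2 = 3*Z*s + 2 = 2 + 3*Z*s)
-40 + z(7, -9)*(-109) = -40 + (2 + 3*7*(-9))*(-109) = -40 + (2 - 189)*(-109) = -40 - 187*(-109) = -40 + 20383 = 20343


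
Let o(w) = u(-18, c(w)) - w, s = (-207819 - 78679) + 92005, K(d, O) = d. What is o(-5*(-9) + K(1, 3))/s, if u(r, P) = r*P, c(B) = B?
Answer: 874/194493 ≈ 0.0044937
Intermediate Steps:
u(r, P) = P*r
s = -194493 (s = -286498 + 92005 = -194493)
o(w) = -19*w (o(w) = w*(-18) - w = -18*w - w = -19*w)
o(-5*(-9) + K(1, 3))/s = -19*(-5*(-9) + 1)/(-194493) = -19*(45 + 1)*(-1/194493) = -19*46*(-1/194493) = -874*(-1/194493) = 874/194493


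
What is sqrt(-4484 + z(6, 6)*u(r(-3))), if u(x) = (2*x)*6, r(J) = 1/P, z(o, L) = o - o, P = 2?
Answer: 2*I*sqrt(1121) ≈ 66.963*I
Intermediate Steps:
z(o, L) = 0
r(J) = 1/2
u(x) = 12*x
sqrt(-4484 + z(6, 6)*u(r(-3))) = sqrt(-4484 + 0*(12*(1/2))) = sqrt(-4484 + 0*6) = sqrt(-4484 + 0) = sqrt(-4484) = 2*I*sqrt(1121)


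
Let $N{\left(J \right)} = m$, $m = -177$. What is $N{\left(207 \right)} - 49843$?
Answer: $-50020$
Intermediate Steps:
$N{\left(J \right)} = -177$
$N{\left(207 \right)} - 49843 = -177 - 49843 = -50020$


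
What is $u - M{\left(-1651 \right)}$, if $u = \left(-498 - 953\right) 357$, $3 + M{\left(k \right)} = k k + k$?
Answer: $-3242154$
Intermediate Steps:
$M{\left(k \right)} = -3 + k + k^{2}$ ($M{\left(k \right)} = -3 + \left(k k + k\right) = -3 + \left(k^{2} + k\right) = -3 + \left(k + k^{2}\right) = -3 + k + k^{2}$)
$u = -518007$ ($u = \left(-1451\right) 357 = -518007$)
$u - M{\left(-1651 \right)} = -518007 - \left(-3 - 1651 + \left(-1651\right)^{2}\right) = -518007 - \left(-3 - 1651 + 2725801\right) = -518007 - 2724147 = -3242154$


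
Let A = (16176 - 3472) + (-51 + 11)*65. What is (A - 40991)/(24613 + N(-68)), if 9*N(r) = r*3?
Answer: -92661/73771 ≈ -1.2561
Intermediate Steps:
A = 10104 (A = 12704 - 40*65 = 12704 - 2600 = 10104)
N(r) = r/3 (N(r) = (r*3)/9 = (3*r)/9 = r/3)
(A - 40991)/(24613 + N(-68)) = (10104 - 40991)/(24613 + (1/3)*(-68)) = -30887/(24613 - 68/3) = -30887/73771/3 = -30887*3/73771 = -92661/73771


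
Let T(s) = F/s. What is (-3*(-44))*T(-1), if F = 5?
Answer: -660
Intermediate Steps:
T(s) = 5/s
(-3*(-44))*T(-1) = (-3*(-44))*(5/(-1)) = 132*(5*(-1)) = 132*(-5) = -660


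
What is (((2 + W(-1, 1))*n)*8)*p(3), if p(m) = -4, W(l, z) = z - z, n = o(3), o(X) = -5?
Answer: 320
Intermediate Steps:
n = -5
W(l, z) = 0
(((2 + W(-1, 1))*n)*8)*p(3) = (((2 + 0)*(-5))*8)*(-4) = ((2*(-5))*8)*(-4) = -10*8*(-4) = -80*(-4) = 320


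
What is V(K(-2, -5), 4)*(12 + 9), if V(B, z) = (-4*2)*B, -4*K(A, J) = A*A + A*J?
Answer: 588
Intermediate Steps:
K(A, J) = -A²/4 - A*J/4 (K(A, J) = -(A*A + A*J)/4 = -(A² + A*J)/4 = -A²/4 - A*J/4)
V(B, z) = -8*B
V(K(-2, -5), 4)*(12 + 9) = (-(-2)*(-2)*(-2 - 5))*(12 + 9) = -(-2)*(-2)*(-7)*21 = -8*(-7/2)*21 = 28*21 = 588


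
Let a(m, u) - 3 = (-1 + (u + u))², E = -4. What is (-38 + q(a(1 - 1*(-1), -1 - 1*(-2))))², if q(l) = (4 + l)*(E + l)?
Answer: 1444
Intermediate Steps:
a(m, u) = 3 + (-1 + 2*u)² (a(m, u) = 3 + (-1 + (u + u))² = 3 + (-1 + 2*u)²)
q(l) = (-4 + l)*(4 + l) (q(l) = (4 + l)*(-4 + l) = (-4 + l)*(4 + l))
(-38 + q(a(1 - 1*(-1), -1 - 1*(-2))))² = (-38 + (-16 + (3 + (-1 + 2*(-1 - 1*(-2)))²)²))² = (-38 + (-16 + (3 + (-1 + 2*(-1 + 2))²)²))² = (-38 + (-16 + (3 + (-1 + 2*1)²)²))² = (-38 + (-16 + (3 + (-1 + 2)²)²))² = (-38 + (-16 + (3 + 1²)²))² = (-38 + (-16 + (3 + 1)²))² = (-38 + (-16 + 4²))² = (-38 + (-16 + 16))² = (-38 + 0)² = (-38)² = 1444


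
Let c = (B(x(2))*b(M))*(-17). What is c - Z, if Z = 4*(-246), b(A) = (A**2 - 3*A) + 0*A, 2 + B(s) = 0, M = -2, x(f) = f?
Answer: 1324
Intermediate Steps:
B(s) = -2 (B(s) = -2 + 0 = -2)
b(A) = A**2 - 3*A (b(A) = (A**2 - 3*A) + 0 = A**2 - 3*A)
Z = -984
c = 340 (c = -(-4)*(-3 - 2)*(-17) = -(-4)*(-5)*(-17) = -2*10*(-17) = -20*(-17) = 340)
c - Z = 340 - 1*(-984) = 340 + 984 = 1324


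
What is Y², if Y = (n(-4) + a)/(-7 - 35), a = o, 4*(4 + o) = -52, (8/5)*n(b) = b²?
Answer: 1/36 ≈ 0.027778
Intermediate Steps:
n(b) = 5*b²/8
o = -17 (o = -4 + (¼)*(-52) = -4 - 13 = -17)
a = -17
Y = ⅙ (Y = ((5/8)*(-4)² - 17)/(-7 - 35) = ((5/8)*16 - 17)/(-42) = (10 - 17)*(-1/42) = -7*(-1/42) = ⅙ ≈ 0.16667)
Y² = (⅙)² = 1/36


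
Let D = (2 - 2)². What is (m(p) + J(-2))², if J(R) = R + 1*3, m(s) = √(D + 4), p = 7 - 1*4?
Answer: 9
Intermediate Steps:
p = 3 (p = 7 - 4 = 3)
D = 0 (D = 0² = 0)
m(s) = 2 (m(s) = √(0 + 4) = √4 = 2)
J(R) = 3 + R (J(R) = R + 3 = 3 + R)
(m(p) + J(-2))² = (2 + (3 - 2))² = (2 + 1)² = 3² = 9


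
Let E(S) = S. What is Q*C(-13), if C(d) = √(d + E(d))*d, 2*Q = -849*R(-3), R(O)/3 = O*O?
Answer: 297999*I*√26/2 ≈ 7.5975e+5*I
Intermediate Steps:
R(O) = 3*O² (R(O) = 3*(O*O) = 3*O²)
Q = -22923/2 (Q = (-2547*(-3)²)/2 = (-2547*9)/2 = (-849*27)/2 = (½)*(-22923) = -22923/2 ≈ -11462.)
C(d) = √2*d^(3/2) (C(d) = √(d + d)*d = √(2*d)*d = (√2*√d)*d = √2*d^(3/2))
Q*C(-13) = -22923*√2*(-13)^(3/2)/2 = -22923*√2*(-13*I*√13)/2 = -(-297999)*I*√26/2 = 297999*I*√26/2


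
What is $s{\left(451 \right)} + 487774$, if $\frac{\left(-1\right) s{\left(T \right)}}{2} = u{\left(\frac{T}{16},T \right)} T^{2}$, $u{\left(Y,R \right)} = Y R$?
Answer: $- \frac{41368064609}{8} \approx -5.171 \cdot 10^{9}$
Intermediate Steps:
$u{\left(Y,R \right)} = R Y$
$s{\left(T \right)} = - \frac{T^{4}}{8}$ ($s{\left(T \right)} = - 2 T \frac{T}{16} T^{2} = - 2 \frac{T^{2}}{16} T^{2} = - 2 \frac{T^{4}}{16} = - \frac{T^{4}}{8}$)
$s{\left(451 \right)} + 487774 = - \frac{451^{4}}{8} + 487774 = \left(- \frac{1}{8}\right) 41371966801 + 487774 = - \frac{41371966801}{8} + 487774 = - \frac{41368064609}{8}$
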